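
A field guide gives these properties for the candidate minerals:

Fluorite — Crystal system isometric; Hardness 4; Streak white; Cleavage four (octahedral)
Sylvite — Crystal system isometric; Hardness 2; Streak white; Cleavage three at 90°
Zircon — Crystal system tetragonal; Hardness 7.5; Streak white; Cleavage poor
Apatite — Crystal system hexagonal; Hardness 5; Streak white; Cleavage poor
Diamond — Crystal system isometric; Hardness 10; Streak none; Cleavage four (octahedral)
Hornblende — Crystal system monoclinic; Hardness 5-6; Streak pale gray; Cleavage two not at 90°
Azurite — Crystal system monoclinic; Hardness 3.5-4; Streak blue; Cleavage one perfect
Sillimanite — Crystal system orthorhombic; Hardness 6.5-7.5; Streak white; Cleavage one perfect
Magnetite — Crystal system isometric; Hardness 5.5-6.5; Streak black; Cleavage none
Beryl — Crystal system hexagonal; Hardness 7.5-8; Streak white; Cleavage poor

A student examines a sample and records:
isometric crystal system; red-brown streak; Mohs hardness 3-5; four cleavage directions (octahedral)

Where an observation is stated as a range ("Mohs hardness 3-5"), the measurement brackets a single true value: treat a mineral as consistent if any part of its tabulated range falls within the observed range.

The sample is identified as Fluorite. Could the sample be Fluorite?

Isometric crystal system — consistent with Fluorite (isometric system).
Red-brown streak — Fluorite has white streak; a mismatch.
Mohs hardness 3-5 — consistent with Fluorite (hardness 4).
Four cleavage directions (octahedral) — consistent with Fluorite (cleavage four (octahedral)).
Fluorite is excluded by the streak.

Inconsistent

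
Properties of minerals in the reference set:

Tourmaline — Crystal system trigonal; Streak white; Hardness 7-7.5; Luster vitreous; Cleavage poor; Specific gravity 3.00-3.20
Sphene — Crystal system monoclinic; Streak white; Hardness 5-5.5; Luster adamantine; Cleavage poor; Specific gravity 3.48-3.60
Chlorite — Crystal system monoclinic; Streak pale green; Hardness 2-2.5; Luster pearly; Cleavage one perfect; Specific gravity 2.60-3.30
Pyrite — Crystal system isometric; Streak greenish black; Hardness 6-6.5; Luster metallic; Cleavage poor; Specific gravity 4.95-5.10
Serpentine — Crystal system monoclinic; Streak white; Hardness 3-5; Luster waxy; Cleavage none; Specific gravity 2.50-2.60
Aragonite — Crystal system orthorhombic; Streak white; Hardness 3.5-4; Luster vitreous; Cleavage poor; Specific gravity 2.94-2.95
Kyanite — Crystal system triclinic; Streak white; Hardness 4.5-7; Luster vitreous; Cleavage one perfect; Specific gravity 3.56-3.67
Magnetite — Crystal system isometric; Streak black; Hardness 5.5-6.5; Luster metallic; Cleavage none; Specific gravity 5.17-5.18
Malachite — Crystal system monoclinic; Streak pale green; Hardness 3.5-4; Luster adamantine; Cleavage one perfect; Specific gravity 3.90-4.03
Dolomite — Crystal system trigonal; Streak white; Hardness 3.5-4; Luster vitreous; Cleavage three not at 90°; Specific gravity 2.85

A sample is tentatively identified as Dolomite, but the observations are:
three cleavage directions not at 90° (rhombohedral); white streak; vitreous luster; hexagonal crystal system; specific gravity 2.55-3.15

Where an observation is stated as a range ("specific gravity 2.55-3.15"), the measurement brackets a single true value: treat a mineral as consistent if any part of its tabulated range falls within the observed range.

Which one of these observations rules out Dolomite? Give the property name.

crystal system

Three cleavage directions not at 90° (rhombohedral): Dolomite has cleavage three not at 90° — agrees.
White streak: Dolomite has white streak — agrees.
Vitreous luster: Dolomite has vitreous luster — agrees.
Hexagonal crystal system: Dolomite has trigonal system — inconsistent.
Specific gravity 2.55-3.15: Dolomite has SG 2.85 — agrees.
Only the crystal system is inconsistent.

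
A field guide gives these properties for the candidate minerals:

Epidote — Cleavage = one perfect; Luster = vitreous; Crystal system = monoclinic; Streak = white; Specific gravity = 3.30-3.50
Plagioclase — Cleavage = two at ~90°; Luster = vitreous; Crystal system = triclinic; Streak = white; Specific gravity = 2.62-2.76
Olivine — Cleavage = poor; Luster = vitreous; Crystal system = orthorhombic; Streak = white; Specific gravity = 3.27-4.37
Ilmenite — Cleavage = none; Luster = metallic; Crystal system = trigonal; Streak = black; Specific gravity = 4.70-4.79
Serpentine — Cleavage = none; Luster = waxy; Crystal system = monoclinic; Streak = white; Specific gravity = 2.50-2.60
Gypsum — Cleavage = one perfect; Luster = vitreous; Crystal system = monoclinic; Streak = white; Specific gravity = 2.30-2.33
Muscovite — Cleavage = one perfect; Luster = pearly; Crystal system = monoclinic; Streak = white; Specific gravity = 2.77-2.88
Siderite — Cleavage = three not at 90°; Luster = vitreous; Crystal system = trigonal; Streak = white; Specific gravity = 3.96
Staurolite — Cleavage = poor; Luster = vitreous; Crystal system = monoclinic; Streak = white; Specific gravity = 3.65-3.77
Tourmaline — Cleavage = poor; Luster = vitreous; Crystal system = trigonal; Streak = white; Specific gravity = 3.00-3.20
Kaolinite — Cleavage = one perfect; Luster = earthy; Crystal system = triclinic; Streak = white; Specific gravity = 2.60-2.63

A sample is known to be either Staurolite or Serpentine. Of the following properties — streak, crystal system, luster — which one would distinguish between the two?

Streak: both white — no difference.
Crystal system: both monoclinic — no difference.
Luster: Staurolite vitreous, Serpentine waxy — these differ.
Luster is the diagnostic property here.

luster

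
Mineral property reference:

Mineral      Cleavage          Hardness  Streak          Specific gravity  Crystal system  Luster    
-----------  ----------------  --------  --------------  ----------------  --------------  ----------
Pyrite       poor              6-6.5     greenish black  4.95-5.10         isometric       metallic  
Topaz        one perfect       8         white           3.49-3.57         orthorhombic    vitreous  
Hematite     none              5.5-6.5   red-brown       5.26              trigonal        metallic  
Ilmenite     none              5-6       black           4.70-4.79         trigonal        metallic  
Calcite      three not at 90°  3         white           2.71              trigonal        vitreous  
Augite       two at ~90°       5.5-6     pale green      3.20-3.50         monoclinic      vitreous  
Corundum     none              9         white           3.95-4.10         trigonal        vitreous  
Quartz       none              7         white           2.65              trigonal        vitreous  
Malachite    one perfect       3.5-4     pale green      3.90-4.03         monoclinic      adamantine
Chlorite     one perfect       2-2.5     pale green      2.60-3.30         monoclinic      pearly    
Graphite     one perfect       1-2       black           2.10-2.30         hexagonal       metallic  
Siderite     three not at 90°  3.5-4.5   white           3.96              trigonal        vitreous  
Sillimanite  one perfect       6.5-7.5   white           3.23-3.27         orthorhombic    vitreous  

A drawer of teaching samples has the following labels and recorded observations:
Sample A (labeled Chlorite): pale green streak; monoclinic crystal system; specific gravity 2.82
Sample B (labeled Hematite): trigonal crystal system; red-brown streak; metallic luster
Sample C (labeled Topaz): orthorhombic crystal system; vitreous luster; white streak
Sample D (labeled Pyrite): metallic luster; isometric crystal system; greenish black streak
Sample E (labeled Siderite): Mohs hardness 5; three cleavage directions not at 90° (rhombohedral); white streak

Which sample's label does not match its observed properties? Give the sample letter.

Sample A: all recorded properties match Chlorite.
Sample B: all recorded properties match Hematite.
Sample C: all recorded properties match Topaz.
Sample D: all recorded properties match Pyrite.
Sample E: Mohs hardness 5 is outside the reference for Siderite (hardness 3.5-4.5) — mislabeled.
Sample E is the mislabeled one.

E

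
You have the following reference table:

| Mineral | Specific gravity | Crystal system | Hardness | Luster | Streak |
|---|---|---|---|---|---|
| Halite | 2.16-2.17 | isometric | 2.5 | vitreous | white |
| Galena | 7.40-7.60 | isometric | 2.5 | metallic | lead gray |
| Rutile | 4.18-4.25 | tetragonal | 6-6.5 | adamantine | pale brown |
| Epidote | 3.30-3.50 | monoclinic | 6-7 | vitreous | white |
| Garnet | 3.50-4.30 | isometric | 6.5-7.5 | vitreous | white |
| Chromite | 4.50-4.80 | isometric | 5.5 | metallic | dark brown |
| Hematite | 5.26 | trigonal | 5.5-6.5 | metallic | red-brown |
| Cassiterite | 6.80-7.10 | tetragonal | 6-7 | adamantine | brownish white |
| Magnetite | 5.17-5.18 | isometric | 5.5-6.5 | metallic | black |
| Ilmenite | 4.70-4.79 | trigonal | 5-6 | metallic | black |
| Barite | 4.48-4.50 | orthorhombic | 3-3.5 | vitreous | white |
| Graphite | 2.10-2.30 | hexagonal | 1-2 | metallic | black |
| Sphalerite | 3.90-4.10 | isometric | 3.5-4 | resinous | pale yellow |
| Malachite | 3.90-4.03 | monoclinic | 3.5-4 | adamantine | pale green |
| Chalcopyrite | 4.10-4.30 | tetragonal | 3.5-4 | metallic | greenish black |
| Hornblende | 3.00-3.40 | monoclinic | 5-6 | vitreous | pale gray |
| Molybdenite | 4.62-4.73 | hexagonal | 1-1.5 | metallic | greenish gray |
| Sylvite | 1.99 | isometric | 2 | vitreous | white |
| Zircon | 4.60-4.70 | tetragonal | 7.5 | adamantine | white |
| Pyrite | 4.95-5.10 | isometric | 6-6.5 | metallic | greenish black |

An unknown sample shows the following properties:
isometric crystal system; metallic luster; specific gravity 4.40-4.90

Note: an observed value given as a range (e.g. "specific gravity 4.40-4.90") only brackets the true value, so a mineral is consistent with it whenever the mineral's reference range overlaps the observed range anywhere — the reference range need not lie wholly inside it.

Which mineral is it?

Chromite

Isometric crystal system — leaves Halite, Galena, Garnet, Chromite, Magnetite, Sphalerite, Sylvite, Pyrite.
Metallic luster eliminates Halite, Garnet, Sphalerite, Sylvite.
Specific gravity 4.40-4.90 — narrows the field to Chromite.
Only Chromite satisfies all observations.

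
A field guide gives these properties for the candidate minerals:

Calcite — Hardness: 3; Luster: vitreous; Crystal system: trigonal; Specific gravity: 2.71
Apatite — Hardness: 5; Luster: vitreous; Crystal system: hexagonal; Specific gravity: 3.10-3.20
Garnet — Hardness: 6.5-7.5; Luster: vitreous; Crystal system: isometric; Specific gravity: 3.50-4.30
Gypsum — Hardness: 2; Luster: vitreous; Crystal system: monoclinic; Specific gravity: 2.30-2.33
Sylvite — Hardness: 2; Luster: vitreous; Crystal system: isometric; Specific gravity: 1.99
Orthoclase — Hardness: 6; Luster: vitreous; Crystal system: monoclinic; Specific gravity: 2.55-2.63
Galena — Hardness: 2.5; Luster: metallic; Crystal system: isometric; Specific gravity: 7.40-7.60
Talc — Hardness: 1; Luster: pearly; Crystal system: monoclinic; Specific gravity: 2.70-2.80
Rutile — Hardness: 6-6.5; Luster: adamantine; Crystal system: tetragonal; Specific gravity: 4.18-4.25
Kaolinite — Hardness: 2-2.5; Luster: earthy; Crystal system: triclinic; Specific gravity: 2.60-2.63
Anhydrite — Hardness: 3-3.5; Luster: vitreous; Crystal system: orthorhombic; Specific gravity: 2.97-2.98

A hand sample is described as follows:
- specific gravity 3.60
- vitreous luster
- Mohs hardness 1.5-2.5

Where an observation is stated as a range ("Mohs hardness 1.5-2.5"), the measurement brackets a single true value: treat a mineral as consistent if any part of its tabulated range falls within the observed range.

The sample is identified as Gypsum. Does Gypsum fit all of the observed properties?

Specific gravity 3.60 — Gypsum has SG 2.30-2.33; which does not match.
Vitreous luster — matches Gypsum (vitreous luster).
Mohs hardness 1.5-2.5 — matches Gypsum (hardness 2).
The specific gravity observation rules out Gypsum.

Inconsistent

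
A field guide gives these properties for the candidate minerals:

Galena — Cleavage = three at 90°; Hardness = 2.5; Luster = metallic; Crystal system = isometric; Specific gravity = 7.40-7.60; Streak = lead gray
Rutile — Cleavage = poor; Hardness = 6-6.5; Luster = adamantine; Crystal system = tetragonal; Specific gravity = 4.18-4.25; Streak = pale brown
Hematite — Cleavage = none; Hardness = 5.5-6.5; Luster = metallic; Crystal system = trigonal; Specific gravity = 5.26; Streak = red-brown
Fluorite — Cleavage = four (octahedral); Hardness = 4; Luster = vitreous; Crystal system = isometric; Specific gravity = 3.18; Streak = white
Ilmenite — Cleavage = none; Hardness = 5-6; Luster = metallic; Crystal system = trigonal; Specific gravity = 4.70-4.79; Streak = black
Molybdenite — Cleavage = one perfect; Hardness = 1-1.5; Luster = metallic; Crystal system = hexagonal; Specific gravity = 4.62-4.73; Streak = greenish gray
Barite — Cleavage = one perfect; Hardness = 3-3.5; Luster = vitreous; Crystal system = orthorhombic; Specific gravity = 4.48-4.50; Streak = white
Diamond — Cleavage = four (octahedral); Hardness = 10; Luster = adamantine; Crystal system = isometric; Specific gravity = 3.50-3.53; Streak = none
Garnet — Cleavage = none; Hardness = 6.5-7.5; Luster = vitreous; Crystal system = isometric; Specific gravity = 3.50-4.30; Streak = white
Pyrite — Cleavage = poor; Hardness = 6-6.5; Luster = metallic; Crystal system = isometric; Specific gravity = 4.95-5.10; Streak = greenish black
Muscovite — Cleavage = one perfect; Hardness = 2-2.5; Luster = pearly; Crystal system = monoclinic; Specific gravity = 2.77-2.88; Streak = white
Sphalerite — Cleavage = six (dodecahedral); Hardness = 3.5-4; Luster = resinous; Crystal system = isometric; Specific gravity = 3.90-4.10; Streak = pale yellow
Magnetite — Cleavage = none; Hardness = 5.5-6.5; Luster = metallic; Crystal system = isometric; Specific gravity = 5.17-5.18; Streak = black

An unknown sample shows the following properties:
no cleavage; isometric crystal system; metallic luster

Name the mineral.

No cleavage — narrows the field to Hematite, Ilmenite, Garnet, Magnetite.
Isometric crystal system excludes Hematite, Ilmenite.
Metallic luster rules out Garnet.
Only Magnetite satisfies all observations.

Magnetite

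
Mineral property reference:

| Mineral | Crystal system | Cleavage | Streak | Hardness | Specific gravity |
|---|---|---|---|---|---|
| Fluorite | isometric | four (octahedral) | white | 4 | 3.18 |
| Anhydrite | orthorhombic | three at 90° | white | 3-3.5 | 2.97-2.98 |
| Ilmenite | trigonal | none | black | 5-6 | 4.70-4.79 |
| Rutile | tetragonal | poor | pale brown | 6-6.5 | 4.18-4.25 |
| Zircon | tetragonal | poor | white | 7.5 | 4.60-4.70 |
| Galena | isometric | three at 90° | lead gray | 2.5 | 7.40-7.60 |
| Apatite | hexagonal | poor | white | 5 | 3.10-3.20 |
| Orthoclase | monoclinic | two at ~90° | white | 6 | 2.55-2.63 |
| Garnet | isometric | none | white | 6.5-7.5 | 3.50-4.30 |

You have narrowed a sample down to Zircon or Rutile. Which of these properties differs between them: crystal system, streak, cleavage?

Crystal system: both tetragonal — identical.
Streak: Zircon white, Rutile pale brown — different.
Cleavage: both poor — identical.
Of the listed properties, streak is the one that separates them.

streak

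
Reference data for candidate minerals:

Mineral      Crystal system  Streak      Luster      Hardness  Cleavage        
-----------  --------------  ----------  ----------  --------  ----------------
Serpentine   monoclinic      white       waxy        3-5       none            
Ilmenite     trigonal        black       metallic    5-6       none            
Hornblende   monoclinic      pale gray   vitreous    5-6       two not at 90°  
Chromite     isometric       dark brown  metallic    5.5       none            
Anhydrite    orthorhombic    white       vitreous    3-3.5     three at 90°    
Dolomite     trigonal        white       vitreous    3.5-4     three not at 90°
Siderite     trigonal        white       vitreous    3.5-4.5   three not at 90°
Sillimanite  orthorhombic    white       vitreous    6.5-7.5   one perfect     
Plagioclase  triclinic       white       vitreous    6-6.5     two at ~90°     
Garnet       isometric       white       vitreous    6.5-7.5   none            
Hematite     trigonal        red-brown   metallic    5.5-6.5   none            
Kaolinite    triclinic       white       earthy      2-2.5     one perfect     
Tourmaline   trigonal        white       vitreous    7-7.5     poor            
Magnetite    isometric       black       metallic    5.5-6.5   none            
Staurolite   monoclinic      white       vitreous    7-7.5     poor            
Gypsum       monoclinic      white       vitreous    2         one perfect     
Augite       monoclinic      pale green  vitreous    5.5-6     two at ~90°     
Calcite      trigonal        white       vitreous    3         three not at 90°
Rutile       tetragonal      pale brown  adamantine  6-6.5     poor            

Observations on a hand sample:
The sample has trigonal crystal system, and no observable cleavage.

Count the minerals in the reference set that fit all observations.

2

Trigonal crystal system — leaves Ilmenite, Dolomite, Siderite, Hematite, Tourmaline, Calcite.
No observable cleavage — Ilmenite, Hematite remain.
Consistent with every observation: Hematite, Ilmenite.
That is 2 minerals.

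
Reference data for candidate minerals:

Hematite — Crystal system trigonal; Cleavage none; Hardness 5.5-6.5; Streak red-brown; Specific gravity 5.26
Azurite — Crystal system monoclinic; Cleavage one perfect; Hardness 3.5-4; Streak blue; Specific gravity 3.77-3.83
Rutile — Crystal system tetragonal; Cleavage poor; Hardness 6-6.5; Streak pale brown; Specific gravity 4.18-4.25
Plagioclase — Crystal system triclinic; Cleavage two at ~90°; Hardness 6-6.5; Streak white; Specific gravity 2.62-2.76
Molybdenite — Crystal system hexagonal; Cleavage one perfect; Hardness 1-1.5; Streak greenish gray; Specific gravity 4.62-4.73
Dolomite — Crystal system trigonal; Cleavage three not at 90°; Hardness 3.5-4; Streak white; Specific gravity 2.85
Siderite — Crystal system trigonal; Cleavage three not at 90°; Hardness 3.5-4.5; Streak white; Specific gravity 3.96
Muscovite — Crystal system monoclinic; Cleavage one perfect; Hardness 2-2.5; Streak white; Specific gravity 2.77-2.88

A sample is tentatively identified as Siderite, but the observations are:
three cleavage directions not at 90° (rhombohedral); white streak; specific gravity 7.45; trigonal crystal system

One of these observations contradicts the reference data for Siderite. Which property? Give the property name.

specific gravity

Three cleavage directions not at 90° (rhombohedral): Siderite has cleavage three not at 90° — matches.
White streak: Siderite has white streak — matches.
Specific gravity 7.45: Siderite has SG 3.96 — outside the reference range.
Trigonal crystal system: Siderite has trigonal system — matches.
Only the specific gravity is inconsistent.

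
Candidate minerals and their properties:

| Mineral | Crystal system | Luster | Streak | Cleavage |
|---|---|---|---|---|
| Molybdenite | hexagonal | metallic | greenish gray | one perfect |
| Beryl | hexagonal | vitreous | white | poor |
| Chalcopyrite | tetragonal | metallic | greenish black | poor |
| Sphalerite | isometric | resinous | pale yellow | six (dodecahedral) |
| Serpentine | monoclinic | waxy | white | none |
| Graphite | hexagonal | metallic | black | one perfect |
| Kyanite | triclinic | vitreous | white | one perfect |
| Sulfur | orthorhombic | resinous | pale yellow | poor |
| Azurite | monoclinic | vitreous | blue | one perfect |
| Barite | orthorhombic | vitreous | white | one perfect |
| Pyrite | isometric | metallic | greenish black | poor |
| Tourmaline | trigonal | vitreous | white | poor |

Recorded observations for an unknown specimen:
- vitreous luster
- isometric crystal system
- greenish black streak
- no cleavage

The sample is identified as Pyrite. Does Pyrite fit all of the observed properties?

No

Vitreous luster — Pyrite has metallic luster; a mismatch.
Isometric crystal system — fits Pyrite (isometric system).
Greenish black streak — fits Pyrite (greenish black streak).
No cleavage — Pyrite has cleavage poor; a mismatch.
2 of the observed properties are inconsistent with Pyrite.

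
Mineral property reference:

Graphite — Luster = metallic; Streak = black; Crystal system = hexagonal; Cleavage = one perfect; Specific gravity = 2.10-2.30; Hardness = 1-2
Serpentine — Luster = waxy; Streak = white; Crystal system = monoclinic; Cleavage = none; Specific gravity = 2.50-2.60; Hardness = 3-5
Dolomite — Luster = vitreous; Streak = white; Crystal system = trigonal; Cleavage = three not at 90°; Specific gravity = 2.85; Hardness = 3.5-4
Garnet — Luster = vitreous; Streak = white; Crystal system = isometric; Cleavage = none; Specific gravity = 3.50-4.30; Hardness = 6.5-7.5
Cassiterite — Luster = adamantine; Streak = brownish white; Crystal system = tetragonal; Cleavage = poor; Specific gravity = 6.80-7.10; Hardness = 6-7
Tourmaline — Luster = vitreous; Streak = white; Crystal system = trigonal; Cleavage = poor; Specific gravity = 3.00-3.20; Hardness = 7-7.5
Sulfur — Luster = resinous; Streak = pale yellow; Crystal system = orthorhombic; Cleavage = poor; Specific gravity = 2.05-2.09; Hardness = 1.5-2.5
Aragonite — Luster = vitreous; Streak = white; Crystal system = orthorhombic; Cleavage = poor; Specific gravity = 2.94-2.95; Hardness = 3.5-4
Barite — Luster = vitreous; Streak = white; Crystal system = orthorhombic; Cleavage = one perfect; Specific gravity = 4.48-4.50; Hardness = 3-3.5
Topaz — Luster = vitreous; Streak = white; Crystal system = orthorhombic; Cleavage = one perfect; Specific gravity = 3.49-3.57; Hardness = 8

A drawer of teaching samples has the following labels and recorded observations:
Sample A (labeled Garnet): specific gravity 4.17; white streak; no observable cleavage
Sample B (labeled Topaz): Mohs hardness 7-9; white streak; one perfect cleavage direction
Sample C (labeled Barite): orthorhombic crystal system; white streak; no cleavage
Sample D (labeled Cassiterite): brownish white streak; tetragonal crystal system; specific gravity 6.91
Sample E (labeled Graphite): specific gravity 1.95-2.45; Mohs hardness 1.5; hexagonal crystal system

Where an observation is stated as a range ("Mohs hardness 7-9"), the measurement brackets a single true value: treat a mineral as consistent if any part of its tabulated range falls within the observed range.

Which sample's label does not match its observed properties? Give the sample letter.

Sample A: nothing contradicts Garnet.
Sample B: nothing contradicts Topaz.
Sample C: Barite has cleavage one perfect, but the record shows no cleavage — this label is wrong.
Sample D: nothing contradicts Cassiterite.
Sample E: nothing contradicts Graphite.
The mislabeled specimen is C.

C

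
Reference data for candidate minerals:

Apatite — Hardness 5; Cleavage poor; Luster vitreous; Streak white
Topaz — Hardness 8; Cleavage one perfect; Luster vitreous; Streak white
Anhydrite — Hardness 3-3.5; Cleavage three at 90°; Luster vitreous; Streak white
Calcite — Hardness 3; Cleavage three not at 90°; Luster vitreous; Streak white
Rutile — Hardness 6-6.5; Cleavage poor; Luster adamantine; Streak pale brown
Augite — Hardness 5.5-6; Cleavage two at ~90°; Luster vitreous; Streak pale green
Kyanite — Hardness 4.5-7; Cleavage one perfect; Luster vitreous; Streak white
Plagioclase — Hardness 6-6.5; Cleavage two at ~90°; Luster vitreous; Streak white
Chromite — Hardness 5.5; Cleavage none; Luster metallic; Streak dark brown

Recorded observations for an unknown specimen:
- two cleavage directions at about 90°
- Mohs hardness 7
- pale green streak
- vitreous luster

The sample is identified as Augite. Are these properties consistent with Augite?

Two cleavage directions at about 90° — matches Augite (cleavage two at ~90°).
Mohs hardness 7 — Augite has hardness 5.5-6; inconsistent.
Pale green streak — matches Augite (pale green streak).
Vitreous luster — matches Augite (vitreous luster).
Augite is excluded by the hardness.

Inconsistent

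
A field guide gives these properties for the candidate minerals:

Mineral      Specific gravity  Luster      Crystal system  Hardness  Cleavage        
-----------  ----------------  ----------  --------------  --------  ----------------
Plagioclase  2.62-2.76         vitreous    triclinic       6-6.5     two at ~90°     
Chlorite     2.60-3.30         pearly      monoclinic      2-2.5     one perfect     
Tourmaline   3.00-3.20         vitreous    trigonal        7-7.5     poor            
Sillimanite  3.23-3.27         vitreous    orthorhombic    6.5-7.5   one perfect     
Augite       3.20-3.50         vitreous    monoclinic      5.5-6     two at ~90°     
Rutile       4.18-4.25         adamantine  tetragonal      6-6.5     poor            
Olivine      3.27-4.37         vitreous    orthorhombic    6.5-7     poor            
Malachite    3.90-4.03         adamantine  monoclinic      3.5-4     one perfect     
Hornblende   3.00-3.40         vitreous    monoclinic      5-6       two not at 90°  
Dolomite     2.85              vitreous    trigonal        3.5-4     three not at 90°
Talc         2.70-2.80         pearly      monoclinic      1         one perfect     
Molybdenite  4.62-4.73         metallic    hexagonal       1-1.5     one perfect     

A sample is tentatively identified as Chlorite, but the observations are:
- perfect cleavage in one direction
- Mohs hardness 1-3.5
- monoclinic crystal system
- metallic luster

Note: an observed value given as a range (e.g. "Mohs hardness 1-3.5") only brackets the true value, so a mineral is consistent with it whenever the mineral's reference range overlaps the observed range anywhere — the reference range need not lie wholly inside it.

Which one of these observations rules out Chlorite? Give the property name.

luster

Perfect cleavage in one direction: Chlorite has cleavage one perfect — within range.
Mohs hardness 1-3.5: Chlorite has hardness 2-2.5 — within range.
Monoclinic crystal system: Chlorite has monoclinic system — within range.
Metallic luster: Chlorite has pearly luster — inconsistent.
The luster is the one property that does not fit.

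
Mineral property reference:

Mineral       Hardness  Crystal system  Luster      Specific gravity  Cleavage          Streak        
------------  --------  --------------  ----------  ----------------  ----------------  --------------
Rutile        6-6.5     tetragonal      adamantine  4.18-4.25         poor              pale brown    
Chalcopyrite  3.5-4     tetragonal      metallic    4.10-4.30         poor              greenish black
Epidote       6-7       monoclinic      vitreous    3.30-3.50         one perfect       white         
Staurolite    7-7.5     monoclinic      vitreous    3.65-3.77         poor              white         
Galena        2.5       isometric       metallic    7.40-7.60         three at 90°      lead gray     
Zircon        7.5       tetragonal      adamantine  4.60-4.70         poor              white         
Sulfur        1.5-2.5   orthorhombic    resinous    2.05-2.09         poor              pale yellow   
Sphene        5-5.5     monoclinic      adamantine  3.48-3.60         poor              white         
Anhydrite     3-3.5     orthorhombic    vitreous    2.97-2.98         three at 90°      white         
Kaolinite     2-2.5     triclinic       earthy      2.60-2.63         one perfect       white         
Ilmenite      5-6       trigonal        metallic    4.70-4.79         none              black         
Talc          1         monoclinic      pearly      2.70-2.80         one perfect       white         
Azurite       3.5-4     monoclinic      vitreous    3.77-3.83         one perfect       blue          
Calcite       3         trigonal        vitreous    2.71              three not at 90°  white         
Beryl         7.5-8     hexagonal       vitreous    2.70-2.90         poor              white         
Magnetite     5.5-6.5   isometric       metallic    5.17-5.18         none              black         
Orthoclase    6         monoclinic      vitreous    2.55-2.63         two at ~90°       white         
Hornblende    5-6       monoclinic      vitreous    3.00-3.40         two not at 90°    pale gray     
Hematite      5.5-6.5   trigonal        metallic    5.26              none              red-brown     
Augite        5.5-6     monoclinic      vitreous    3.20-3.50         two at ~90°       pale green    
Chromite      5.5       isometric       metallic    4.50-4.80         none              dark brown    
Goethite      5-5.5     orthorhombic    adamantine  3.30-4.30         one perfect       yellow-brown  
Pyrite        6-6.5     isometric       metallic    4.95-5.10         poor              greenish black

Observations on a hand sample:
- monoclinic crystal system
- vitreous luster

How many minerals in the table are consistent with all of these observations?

Monoclinic crystal system — Epidote, Staurolite, Sphene, Talc, Azurite, Orthoclase, Hornblende, Augite remain.
Vitreous luster is inconsistent with Sphene, Talc.
Consistent with every observation: Augite, Azurite, Epidote, Hornblende, Orthoclase, Staurolite.
That is 6 minerals.

6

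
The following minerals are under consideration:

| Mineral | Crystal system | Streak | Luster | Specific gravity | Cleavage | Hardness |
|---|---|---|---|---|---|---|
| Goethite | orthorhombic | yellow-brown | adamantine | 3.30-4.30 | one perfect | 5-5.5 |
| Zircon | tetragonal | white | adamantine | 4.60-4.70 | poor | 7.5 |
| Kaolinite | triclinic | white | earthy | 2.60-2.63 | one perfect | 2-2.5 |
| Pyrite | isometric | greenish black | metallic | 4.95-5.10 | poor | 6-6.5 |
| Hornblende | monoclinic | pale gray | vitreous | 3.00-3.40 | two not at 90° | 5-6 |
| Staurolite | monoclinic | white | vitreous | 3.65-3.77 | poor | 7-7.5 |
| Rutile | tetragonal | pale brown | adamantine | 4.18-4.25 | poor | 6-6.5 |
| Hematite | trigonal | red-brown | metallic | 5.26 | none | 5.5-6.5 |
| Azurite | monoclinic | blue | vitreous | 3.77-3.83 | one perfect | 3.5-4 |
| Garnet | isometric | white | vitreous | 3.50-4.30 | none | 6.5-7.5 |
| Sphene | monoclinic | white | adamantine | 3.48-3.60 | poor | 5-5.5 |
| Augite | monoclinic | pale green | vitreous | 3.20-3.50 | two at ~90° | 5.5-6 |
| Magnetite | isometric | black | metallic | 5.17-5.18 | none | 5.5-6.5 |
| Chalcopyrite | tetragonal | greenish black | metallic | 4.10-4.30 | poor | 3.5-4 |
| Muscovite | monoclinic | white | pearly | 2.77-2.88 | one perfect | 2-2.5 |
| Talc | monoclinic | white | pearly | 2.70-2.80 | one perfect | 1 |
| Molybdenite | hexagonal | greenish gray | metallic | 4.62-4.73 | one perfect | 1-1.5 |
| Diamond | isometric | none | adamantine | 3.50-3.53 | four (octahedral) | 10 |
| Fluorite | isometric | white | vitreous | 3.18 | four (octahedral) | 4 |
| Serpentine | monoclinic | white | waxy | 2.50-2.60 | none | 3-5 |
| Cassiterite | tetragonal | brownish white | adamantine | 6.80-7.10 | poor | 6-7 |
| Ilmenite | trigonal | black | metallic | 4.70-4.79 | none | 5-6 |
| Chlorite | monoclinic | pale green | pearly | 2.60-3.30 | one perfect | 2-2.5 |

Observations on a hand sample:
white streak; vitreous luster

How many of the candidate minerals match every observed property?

White streak: Zircon, Kaolinite, Staurolite, Garnet, Sphene, Muscovite, Talc, Fluorite, Serpentine remain.
Vitreous luster: narrows the field to Staurolite, Garnet, Fluorite.
Remaining candidates: Fluorite, Garnet, Staurolite.
That is 3 minerals.

3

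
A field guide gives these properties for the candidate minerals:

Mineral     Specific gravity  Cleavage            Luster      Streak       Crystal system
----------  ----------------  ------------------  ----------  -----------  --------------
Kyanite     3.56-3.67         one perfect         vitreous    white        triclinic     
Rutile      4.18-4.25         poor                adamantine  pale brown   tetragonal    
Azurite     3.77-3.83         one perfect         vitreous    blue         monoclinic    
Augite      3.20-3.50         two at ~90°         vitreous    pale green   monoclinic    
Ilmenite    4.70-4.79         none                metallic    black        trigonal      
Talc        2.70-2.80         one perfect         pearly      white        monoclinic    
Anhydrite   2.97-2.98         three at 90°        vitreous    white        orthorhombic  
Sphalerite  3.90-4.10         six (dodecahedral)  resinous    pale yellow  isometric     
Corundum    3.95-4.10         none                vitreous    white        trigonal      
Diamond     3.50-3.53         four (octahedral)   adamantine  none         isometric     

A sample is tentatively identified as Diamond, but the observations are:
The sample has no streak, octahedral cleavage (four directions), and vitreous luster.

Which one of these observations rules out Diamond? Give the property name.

luster

No streak: Diamond has no streak — consistent.
Octahedral cleavage (four directions): Diamond has cleavage four (octahedral) — consistent.
Vitreous luster: Diamond has adamantine luster — inconsistent.
Only the luster is inconsistent.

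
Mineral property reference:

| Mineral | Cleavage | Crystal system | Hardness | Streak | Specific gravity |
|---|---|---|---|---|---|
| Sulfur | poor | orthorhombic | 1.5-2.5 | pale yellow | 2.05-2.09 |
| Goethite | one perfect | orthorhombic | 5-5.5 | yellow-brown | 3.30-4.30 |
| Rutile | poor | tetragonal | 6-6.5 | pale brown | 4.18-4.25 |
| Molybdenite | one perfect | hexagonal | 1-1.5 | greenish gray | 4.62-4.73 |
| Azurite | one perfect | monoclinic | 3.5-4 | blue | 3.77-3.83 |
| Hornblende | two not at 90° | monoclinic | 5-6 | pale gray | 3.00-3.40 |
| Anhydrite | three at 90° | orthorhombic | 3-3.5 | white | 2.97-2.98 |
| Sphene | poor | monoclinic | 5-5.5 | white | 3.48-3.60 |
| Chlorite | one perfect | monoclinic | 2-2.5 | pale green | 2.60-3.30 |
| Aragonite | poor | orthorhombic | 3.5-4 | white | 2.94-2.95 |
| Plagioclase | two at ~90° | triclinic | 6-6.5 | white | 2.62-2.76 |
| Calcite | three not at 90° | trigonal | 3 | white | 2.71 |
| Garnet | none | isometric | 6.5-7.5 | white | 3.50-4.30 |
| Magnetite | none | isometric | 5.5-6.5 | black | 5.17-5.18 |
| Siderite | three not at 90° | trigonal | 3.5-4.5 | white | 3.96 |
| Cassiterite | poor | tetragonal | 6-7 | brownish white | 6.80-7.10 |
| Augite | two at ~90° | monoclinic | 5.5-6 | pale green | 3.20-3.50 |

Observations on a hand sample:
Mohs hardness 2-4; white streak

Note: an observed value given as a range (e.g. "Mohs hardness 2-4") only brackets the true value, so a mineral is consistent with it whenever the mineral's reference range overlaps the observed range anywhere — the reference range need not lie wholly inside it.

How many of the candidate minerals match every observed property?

4

Mohs hardness 2-4 — leaves Sulfur, Azurite, Anhydrite, Chlorite, Aragonite, Calcite, Siderite.
White streak is inconsistent with Sulfur, Azurite, Chlorite.
Consistent with every observation: Anhydrite, Aragonite, Calcite, Siderite.
That is 4 minerals.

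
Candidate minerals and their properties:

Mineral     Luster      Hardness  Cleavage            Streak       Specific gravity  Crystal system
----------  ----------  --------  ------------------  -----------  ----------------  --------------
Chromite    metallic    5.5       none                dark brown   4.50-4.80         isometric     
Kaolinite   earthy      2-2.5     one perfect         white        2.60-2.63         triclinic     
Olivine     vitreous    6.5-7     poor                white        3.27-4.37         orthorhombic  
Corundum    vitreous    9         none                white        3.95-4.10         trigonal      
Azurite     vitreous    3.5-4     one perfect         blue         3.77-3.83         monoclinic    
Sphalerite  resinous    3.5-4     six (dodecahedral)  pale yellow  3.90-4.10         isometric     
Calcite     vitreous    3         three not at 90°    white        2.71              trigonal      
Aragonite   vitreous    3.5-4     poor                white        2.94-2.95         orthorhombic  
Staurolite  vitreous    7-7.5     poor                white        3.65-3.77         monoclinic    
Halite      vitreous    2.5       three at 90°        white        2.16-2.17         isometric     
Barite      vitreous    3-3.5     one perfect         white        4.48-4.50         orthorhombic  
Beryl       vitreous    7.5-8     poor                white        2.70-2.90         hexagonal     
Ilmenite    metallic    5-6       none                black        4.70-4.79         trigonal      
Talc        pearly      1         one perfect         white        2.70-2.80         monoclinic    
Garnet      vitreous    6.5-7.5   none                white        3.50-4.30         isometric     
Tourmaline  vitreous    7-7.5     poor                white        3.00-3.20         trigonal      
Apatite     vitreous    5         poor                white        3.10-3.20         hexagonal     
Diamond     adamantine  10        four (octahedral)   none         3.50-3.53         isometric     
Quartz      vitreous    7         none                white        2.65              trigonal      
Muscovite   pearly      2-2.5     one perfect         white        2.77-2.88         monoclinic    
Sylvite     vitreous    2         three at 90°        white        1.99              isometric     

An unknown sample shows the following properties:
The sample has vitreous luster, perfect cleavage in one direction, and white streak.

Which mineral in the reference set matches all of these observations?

Barite

Vitreous luster: Olivine, Corundum, Azurite, Calcite, Aragonite, Staurolite, Halite, Barite, Beryl, Garnet, Tourmaline, Apatite, Quartz, Sylvite remain.
Perfect cleavage in one direction: only Azurite, Barite remain.
White streak is inconsistent with Azurite.
Only Barite satisfies all observations.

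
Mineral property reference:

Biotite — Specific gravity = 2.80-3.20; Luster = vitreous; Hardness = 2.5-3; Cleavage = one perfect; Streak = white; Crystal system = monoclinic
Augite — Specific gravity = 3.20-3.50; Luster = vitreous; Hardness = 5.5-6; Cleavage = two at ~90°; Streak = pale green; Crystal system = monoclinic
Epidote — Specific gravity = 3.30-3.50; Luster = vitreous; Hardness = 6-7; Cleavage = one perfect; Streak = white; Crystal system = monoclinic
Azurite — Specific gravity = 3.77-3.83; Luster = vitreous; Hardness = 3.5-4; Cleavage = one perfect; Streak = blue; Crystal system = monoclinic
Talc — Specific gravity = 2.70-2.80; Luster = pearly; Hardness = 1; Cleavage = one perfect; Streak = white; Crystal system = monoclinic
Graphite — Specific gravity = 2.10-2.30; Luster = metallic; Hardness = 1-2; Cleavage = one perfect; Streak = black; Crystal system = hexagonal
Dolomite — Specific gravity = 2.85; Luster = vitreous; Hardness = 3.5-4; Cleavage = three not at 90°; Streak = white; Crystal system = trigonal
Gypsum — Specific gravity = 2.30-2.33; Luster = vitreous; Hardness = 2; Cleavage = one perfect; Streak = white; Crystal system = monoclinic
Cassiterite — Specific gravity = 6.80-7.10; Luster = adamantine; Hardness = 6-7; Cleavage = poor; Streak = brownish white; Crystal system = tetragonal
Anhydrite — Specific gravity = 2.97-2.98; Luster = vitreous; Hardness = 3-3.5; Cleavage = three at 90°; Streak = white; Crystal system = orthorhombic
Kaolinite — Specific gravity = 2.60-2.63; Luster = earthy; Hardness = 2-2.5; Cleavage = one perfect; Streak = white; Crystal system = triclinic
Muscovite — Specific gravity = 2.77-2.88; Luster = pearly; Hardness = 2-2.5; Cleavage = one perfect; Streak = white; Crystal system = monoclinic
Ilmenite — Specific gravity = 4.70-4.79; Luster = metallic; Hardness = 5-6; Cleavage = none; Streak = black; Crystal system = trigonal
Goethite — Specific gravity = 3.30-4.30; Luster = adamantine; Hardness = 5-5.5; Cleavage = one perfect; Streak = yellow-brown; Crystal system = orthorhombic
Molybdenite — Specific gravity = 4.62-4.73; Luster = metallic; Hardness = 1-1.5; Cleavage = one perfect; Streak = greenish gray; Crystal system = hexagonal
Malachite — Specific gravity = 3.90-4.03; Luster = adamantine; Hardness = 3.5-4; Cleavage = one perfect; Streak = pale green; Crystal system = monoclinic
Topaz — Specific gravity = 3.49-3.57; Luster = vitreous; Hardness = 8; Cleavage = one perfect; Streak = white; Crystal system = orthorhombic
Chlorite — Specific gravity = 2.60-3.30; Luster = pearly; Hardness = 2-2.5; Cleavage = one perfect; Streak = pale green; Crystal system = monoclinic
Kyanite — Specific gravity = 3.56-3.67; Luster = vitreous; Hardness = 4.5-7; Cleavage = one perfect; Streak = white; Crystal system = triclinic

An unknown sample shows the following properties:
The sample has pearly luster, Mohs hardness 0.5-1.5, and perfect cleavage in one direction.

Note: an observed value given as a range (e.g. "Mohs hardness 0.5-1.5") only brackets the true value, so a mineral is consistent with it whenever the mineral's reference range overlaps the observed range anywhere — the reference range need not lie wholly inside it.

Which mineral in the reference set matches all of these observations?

Pearly luster: Talc, Muscovite, Chlorite remain.
Mohs hardness 0.5-1.5: narrows the field to Talc.
Perfect cleavage in one direction: consistent with all remaining minerals.
Only Talc satisfies all observations.

Talc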